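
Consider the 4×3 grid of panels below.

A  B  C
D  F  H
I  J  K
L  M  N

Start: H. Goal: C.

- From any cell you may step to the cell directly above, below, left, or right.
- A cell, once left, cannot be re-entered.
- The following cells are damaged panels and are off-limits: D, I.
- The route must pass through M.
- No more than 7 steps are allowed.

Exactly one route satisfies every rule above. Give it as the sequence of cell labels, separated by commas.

The 7-move cap with required stops at M leaves no slack for detours.
Route from H: down 2 to N, left 1 to M, up 3 to B, right 1 to C — 7 moves in all.
Check: all required cells visited; 7 ≤ 7 moves.

H, K, N, M, J, F, B, C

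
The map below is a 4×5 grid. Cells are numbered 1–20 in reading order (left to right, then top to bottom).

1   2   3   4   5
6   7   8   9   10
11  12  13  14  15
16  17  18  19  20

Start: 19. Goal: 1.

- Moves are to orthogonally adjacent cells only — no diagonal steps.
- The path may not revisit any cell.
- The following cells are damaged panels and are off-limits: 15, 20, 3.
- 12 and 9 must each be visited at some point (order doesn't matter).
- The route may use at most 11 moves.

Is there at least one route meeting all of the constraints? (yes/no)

yes

One route that works: 19 → 14 → 9 → 8 → 13 → 12 → 7 → 2 → 1.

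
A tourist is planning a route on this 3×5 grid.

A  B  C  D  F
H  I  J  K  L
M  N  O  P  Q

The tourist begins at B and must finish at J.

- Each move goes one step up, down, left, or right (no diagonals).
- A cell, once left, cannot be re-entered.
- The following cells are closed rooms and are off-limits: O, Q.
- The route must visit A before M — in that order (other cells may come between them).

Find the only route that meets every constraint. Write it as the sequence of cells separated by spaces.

The waypoints must appear in the order A, M, with no cell reused.
Route from B: left to A, 2× down (reaching M), right to N, up to I, right to J — 6 moves in all.
Check: order respected (A at step 1, M at step 3).

B A H M N I J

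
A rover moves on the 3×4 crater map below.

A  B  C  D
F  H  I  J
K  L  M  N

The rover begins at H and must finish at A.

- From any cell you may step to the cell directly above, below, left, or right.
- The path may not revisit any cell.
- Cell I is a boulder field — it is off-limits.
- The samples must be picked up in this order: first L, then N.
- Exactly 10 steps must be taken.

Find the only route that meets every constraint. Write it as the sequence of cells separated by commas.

H, F, K, L, M, N, J, D, C, B, A

The waypoints must appear in the order L, N, with no cell reused.
Route from H: left to F, down to K, 3× right (reaching N), 2× up (reaching D), 3× left (reaching A) — 10 moves in all.
Check: order respected (L at step 3, N at step 5); 10 moves as required.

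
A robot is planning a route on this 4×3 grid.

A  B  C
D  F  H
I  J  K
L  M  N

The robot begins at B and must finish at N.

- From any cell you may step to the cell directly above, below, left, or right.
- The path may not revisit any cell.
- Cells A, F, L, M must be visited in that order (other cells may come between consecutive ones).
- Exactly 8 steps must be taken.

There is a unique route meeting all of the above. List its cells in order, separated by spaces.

B A D F J I L M N

The waypoints must appear in the order A, F, L, M, with no cell reused.
Route from B: left to A, down to D, right to F, down to J, left to I, down to L, 2× right (reaching N) — 8 moves in all.
Check: order respected (A at step 1, F at step 3, L at step 6, M at step 7); 8 moves as required.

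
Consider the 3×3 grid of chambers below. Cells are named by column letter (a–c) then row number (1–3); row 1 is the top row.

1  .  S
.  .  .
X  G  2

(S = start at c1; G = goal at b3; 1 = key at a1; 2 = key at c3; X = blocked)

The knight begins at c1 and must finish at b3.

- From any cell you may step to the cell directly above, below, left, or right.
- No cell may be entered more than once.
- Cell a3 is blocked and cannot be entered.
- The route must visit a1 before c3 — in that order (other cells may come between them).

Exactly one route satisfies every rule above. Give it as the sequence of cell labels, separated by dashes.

c1 - b1 - a1 - a2 - b2 - c2 - c3 - b3

The waypoints must appear in the order a1, c3, with no cell reused.
Route from c1: 2× left (reaching a1), down to a2, 2× right (reaching c2), down to c3, left to b3 — 7 moves in all.
Check: order respected (1 at step 2, 2 at step 6).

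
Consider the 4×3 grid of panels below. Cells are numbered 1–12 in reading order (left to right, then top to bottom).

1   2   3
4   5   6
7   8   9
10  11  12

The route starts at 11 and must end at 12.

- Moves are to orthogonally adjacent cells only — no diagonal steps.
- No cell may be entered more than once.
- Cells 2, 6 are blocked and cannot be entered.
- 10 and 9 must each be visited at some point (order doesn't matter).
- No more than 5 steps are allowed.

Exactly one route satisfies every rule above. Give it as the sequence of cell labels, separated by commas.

Any route must reach 10 and 9 and still end at 12 within 5 moves, so the order of the required stops is forced.
Route from 11: left 1 to 10, up 1 to 7, right 2 to 9, down 1 to 12 — 5 moves in all.
Check: all required cells visited; 5 ≤ 5 moves.

11, 10, 7, 8, 9, 12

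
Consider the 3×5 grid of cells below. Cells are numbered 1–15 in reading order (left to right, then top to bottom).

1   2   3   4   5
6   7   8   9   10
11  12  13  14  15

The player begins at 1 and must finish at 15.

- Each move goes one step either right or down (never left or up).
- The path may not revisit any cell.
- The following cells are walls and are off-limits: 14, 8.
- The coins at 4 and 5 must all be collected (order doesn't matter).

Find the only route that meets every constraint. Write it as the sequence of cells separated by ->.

1 -> 2 -> 3 -> 4 -> 5 -> 10 -> 15

Moves only go right or down, so the column and row indices never decrease.
Route from 1: right 4 to 5, down 2 to 15 — 6 moves in all.
Check: all required cells visited.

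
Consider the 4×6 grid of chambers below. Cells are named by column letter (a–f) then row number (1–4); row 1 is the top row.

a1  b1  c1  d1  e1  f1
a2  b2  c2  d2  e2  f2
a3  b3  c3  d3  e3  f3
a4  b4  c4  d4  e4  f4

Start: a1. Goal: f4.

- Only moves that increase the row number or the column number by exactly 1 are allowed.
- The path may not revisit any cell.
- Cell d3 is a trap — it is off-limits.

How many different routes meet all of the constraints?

26

A right/down-only route from a1 to f4 makes exactly 3 down-moves and 5 right-moves in some order.
With no other constraints that would be C(8,3) = 56 routes.
Subtract routes through each blocked cell (inclusion–exclusion for overlaps): − through d3: 30 → 26.
That gives 26 routes.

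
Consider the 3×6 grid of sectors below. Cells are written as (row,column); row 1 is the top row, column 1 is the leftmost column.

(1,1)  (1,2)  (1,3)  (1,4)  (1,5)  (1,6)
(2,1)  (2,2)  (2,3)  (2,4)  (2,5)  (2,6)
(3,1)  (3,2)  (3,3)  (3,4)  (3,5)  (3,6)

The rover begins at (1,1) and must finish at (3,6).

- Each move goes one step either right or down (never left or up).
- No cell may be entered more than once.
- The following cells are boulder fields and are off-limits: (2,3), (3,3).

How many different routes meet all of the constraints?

6

A right/down-only route from (1,1) to (3,6) makes exactly 2 down-moves and 5 right-moves in some order.
With no other constraints that would be C(7,2) = 21 routes.
Subtract routes through each blocked cell (inclusion–exclusion for overlaps): − through (2,3): 12 − through (3,3): 6 + through (2,3)&(3,3): 3 → 6.
That gives 6 routes.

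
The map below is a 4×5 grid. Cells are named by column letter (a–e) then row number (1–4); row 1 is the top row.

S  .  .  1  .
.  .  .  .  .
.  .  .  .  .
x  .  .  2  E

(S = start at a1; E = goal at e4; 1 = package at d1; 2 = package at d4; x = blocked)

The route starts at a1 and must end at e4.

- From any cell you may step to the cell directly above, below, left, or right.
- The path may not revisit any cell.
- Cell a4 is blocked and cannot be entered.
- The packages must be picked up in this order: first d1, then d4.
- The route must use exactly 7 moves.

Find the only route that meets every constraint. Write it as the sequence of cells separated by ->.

The waypoints must appear in the order d1, d4, with no cell reused.
Route from a1: right 3 to d1, down 3 to d4, right 1 to e4 — 7 moves in all.
Check: order respected (1 at step 3, 2 at step 6); 7 moves as required.

a1 -> b1 -> c1 -> d1 -> d2 -> d3 -> d4 -> e4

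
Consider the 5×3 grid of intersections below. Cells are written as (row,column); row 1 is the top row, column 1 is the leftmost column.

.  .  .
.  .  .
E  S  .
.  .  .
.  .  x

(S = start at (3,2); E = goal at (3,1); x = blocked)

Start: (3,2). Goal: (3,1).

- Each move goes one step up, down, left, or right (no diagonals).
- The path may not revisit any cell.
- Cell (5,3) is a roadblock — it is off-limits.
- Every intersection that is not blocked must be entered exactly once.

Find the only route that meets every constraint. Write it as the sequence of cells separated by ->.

Need to visit all 14 open cells exactly once, starting at (3,2) and ending at (3,1).
Cell (4,3) has only two open neighbours ((3,3) and (4,2)), so the path must pass straight through it: one of those is the cell it's entered from and the other is where it exits.
Route from (3,2): up to (2,2), left to (2,1), up to (1,1), 2× right (reaching (1,3)), 3× down (reaching (4,3)), left to (4,2), down to (5,2), left to (5,1), 2× up (reaching (3,1)) — 13 moves in all.
Check: all 14 open cells covered.

(3,2) -> (2,2) -> (2,1) -> (1,1) -> (1,2) -> (1,3) -> (2,3) -> (3,3) -> (4,3) -> (4,2) -> (5,2) -> (5,1) -> (4,1) -> (3,1)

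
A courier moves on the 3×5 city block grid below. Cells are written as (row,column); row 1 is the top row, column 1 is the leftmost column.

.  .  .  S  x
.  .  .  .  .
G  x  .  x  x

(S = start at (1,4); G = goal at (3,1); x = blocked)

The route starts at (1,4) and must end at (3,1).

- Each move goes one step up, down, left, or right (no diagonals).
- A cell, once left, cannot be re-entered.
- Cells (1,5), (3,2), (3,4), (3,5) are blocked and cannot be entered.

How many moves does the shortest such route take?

The Manhattan distance from (1,4) to (3,1) is |1−3| + |4−1| = 5, so at least 5 moves are needed.
A route of 5 moves achieves this: (1,4) → (2,4) → (2,3) → (2,2) → (2,1) → (3,1).
Since 5 matches the lower bound, it is optimal.

5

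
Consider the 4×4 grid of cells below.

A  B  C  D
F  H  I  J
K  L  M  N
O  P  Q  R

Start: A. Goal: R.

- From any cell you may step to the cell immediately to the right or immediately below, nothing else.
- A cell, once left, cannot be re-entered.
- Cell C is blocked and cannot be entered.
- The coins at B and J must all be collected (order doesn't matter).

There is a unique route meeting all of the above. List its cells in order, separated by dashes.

Moves only go right or down, so the column and row indices never decrease.
Route from A: right 1 to B, down 1 to H, right 2 to J, down 2 to R — 6 moves in all.
Check: all required cells visited.

A - B - H - I - J - N - R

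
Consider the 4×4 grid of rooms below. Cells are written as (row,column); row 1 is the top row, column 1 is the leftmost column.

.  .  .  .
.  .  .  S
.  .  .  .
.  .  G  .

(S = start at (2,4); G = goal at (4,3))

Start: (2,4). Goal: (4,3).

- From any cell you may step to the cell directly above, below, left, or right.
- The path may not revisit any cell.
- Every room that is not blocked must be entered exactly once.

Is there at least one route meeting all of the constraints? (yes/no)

yes

One route that works: (2,4) → (1,4) → (1,3) → (2,3) → (2,2) → (1,2) → (1,1) → (2,1) → (3,1) → (4,1) → (4,2) → (3,2) → (3,3) → (3,4) → (4,4) → (4,3).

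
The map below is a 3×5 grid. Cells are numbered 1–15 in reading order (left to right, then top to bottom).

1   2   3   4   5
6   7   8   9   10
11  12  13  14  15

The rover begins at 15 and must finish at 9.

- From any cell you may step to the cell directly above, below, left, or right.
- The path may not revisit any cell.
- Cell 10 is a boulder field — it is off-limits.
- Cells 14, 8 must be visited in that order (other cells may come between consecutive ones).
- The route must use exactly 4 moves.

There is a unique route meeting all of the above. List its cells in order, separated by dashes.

The waypoints must appear in the order 14, 8, with no cell reused.
Route from 15: 2× left (reaching 13), up to 8, right to 9 — 4 moves in all.
Check: order respected (14 at step 1, 8 at step 3); 4 moves as required.

15 - 14 - 13 - 8 - 9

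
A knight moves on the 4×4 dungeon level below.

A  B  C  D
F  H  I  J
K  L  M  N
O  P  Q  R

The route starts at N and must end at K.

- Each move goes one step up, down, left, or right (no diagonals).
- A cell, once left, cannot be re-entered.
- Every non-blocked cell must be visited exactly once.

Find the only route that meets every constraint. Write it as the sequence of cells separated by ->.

N -> R -> Q -> M -> I -> J -> D -> C -> B -> A -> F -> H -> L -> P -> O -> K

Need to visit all 16 open cells exactly once, starting at N and ending at K.
Route from N: down to R, left to Q, 2× up (reaching I), right to J, up to D, 3× left (reaching A), down to F, right to H, 2× down (reaching P), left to O, up to K — 15 moves in all.
Check: all 16 open cells covered.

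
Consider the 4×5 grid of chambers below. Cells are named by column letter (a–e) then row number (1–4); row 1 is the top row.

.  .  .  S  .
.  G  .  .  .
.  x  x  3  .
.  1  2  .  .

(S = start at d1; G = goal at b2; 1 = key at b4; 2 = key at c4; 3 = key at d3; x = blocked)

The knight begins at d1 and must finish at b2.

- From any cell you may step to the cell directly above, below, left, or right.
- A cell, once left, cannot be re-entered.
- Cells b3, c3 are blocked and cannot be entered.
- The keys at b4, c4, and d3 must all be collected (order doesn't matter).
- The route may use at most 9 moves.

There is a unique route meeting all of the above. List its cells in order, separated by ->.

d1 -> d2 -> d3 -> d4 -> c4 -> b4 -> a4 -> a3 -> a2 -> b2

The 9-move cap with required stops at b4, c4, d3 leaves no slack for detours.
Route from d1: 3× down (reaching d4), 3× left (reaching a4), 2× up (reaching a2), right to b2 — 9 moves in all.
Check: all required cells visited; 9 ≤ 9 moves.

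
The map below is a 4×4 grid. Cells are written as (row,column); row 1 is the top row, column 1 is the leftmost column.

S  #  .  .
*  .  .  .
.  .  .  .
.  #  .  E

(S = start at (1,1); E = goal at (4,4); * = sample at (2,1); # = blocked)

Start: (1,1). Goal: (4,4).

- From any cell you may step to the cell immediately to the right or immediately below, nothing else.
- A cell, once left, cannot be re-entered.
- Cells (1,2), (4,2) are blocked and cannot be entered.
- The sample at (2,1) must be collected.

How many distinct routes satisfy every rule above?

A right/down-only route from (1,1) to (4,4) makes exactly 3 down-moves and 3 right-moves in some order.
With no other constraints that would be C(6,3) = 20 routes.
Split at (2,1) and multiply the segment counts (each segment already excludes blocked cells): (1,1)→(2,1): 1; (2,1)→(4,4): 7; product = 7.
That gives 7 routes.

7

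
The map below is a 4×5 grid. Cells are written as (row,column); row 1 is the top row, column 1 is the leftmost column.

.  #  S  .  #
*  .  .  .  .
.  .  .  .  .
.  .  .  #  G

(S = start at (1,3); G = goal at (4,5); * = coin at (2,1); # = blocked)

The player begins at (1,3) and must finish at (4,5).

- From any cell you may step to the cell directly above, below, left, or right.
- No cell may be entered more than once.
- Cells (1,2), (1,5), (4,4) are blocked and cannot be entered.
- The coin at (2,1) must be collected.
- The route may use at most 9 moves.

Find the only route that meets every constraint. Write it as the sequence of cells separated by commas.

(1,3), (2,3), (2,2), (2,1), (3,1), (3,2), (3,3), (3,4), (3,5), (4,5)

The 9-move cap with required stops at (2,1) leaves no slack for detours.
Route from (1,3): down 1 to (2,3), left 2 to (2,1), down 1 to (3,1), right 4 to (3,5), down 1 to (4,5) — 9 moves in all.
Check: all required cells visited; 9 ≤ 9 moves.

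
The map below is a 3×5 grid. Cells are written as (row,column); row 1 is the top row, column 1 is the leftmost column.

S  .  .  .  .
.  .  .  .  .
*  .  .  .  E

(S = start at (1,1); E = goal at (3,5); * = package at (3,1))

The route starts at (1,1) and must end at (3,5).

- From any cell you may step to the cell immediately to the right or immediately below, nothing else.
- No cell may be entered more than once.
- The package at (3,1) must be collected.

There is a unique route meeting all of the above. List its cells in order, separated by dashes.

Moves only go right or down, so the column and row indices never decrease.
Route from (1,1): down 2 to (3,1), right 4 to (3,5) — 6 moves in all.
Check: all required cells visited.

(1,1) - (2,1) - (3,1) - (3,2) - (3,3) - (3,4) - (3,5)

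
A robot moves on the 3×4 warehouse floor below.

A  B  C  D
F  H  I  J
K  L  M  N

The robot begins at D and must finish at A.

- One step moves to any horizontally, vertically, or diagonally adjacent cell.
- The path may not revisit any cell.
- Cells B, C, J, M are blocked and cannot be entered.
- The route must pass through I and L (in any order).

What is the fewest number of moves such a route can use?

Any route passes through I and L in some order between D and A. Summing Chebyshev distances along each leg and taking the cheapest ordering (D → I → L → A) gives a lower bound of 1 + 1 + 2 = 4 moves.
A route of 4 moves achieves this: D → I → L → F → A.
Since 4 matches the lower bound, it is optimal.

4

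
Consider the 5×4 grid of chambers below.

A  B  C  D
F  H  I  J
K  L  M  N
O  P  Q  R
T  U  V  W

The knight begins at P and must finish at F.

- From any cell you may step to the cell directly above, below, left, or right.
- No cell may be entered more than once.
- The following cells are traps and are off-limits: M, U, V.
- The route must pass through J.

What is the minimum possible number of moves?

Any route passes through J somewhere between P and F. Summing Manhattan distances along the two legs (P → J → F) gives a lower bound of 4 + 3 = 7 moves.
A route of 7 moves achieves this: P → Q → R → N → J → I → H → F.
Since 7 matches the lower bound, it is optimal.

7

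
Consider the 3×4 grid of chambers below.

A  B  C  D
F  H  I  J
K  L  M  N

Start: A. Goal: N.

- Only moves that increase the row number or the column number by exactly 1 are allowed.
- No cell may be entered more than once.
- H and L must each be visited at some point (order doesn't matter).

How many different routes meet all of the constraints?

A right/down-only route from A to N makes exactly 2 down-moves and 3 right-moves in some order.
With no other constraints that would be C(5,2) = 10 routes.
A monotone route can only reach the required cells in the order H, L, so split there and multiply the segment counts: A→H: 2; H→L: 1; L→N: 1; product = 2.
That gives 2 routes.

2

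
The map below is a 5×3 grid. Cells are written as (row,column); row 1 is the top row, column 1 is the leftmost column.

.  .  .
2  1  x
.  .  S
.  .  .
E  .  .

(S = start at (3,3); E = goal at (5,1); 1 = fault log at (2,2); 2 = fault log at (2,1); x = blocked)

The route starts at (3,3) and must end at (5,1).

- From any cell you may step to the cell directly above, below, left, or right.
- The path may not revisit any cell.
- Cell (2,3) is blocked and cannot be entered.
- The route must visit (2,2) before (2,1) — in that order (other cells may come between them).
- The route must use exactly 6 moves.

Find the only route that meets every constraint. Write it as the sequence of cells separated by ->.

(3,3) -> (3,2) -> (2,2) -> (2,1) -> (3,1) -> (4,1) -> (5,1)

The waypoints must appear in the order (2,2), (2,1), with no cell reused.
Route from (3,3): left 1 to (3,2), up 1 to (2,2), left 1 to (2,1), down 3 to (5,1) — 6 moves in all.
Check: order respected (1 at step 2, 2 at step 3); 6 moves as required.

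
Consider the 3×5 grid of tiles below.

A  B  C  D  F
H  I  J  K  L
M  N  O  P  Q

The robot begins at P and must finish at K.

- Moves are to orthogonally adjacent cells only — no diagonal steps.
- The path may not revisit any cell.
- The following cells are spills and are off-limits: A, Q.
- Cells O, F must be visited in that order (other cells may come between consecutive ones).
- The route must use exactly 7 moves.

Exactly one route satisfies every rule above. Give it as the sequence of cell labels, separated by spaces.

The waypoints must appear in the order O, F, with no cell reused.
Route from P: left 1 to O, up 2 to C, right 2 to F, down 1 to L, left 1 to K — 7 moves in all.
Check: order respected (O at step 1, F at step 5); 7 moves as required.

P O J C D F L K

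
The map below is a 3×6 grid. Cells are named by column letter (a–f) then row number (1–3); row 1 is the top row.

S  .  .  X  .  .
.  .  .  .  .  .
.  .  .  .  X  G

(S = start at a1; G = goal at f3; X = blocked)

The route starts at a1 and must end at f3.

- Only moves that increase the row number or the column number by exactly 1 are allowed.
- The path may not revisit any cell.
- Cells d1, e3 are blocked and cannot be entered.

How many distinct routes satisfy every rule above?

A right/down-only route from a1 to f3 makes exactly 2 down-moves and 5 right-moves in some order.
With no other constraints that would be C(7,2) = 21 routes.
Subtract routes through each blocked cell (inclusion–exclusion for overlaps): − through d1: 6 − through e3: 15 + through d1&e3: 3 → 3.
That gives 3 routes.

3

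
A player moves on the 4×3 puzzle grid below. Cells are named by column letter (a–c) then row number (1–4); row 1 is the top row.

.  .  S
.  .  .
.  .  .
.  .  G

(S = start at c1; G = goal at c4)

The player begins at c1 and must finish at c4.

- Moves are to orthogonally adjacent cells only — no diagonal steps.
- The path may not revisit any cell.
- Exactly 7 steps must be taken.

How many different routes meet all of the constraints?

Need simple routes of exactly 7 moves from c1 to c4 (Manhattan distance 3, so 2 moves are spent on a detour and 2 undoing it).
Branch systematically from the start, pruning whenever the remaining move budget drops below the Manhattan distance to c4 or differs from it in parity. Grouping the completions by first move — via c2: 5; via b1: 11 — and summing: 5 + 11 = 16.
That gives 16 routes.

16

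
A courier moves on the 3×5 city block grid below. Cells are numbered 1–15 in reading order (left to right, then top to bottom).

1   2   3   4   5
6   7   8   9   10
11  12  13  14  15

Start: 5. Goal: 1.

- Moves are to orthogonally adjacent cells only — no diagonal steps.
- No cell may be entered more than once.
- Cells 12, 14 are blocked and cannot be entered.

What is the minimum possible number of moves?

The Manhattan distance from 5 to 1 is |1−1| + |5−1| = 4, so at least 4 moves are needed.
A route of 4 moves achieves this: 5 → 4 → 3 → 2 → 1.
Since 4 matches the lower bound, it is optimal.

4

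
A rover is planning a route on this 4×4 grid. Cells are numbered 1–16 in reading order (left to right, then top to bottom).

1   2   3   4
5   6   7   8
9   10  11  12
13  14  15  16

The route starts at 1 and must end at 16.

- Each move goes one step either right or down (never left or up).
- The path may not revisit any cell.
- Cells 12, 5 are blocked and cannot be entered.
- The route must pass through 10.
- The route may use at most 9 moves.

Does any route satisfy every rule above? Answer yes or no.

One route that works: 1 → 2 → 6 → 10 → 14 → 15 → 16.

yes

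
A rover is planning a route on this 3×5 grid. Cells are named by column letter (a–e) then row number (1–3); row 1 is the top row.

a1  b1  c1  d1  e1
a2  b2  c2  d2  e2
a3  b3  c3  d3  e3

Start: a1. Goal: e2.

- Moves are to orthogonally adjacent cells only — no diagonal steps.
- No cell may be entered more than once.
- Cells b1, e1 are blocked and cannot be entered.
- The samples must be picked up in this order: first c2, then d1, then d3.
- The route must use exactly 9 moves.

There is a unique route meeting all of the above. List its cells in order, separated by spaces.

The waypoints must appear in the order c2, d1, d3, with no cell reused.
Route from a1: down to a2, 2× right (reaching c2), up to c1, right to d1, 2× down (reaching d3), right to e3, up to e2 — 9 moves in all.
Check: order respected (c2 at step 3, d1 at step 5, d3 at step 7); 9 moves as required.

a1 a2 b2 c2 c1 d1 d2 d3 e3 e2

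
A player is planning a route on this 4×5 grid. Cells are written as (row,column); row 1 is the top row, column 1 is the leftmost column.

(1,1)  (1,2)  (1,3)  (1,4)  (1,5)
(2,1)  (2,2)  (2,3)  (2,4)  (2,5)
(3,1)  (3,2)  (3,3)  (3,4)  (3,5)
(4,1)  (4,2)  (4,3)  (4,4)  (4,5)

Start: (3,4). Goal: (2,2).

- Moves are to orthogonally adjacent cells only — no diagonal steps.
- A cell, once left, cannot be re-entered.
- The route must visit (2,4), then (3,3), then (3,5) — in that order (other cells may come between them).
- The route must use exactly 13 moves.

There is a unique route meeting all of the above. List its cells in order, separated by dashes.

(3,4) - (2,4) - (2,3) - (3,3) - (4,3) - (4,4) - (4,5) - (3,5) - (2,5) - (1,5) - (1,4) - (1,3) - (1,2) - (2,2)

The waypoints must appear in the order (2,4), (3,3), (3,5), with no cell reused.
Route from (3,4): up 1 to (2,4), left 1 to (2,3), down 2 to (4,3), right 2 to (4,5), up 3 to (1,5), left 3 to (1,2), down 1 to (2,2) — 13 moves in all.
Check: order respected ((2,4) at step 1, (3,3) at step 3, (3,5) at step 7); 13 moves as required.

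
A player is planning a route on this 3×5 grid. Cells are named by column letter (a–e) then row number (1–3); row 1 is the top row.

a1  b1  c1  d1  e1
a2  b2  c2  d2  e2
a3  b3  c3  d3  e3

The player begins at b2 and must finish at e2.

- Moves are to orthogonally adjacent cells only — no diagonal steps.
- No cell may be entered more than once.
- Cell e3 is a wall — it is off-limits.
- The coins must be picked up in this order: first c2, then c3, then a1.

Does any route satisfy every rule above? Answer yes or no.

yes

One route that works: b2 → c2 → c3 → b3 → a3 → a2 → a1 → b1 → c1 → d1 → d2 → e2.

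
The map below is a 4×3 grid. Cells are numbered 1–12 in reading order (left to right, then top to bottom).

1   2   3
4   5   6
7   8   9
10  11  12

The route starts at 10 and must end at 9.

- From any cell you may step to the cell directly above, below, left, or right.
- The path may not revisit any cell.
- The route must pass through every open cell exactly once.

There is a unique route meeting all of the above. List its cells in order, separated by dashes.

10 - 7 - 4 - 1 - 2 - 3 - 6 - 5 - 8 - 11 - 12 - 9

Need to visit all 12 open cells exactly once, starting at 10 and ending at 9.
Cell 3 has only two open neighbours (6 and 2), so the path must pass straight through it: one of those is the cell it's entered from and the other is where it exits.
Route from 10: up 3 to 1, right 2 to 3, down 1 to 6, left 1 to 5, down 2 to 11, right 1 to 12, up 1 to 9 — 11 moves in all.
Check: all 12 open cells covered.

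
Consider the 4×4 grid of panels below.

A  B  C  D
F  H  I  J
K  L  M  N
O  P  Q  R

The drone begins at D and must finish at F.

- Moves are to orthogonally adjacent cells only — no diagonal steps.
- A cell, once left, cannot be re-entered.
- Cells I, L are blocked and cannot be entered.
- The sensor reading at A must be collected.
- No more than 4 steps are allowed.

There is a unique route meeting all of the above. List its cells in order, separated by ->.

The 4-move cap with required stops at A leaves no slack for detours.
Route from D: 3× left (reaching A), down to F — 4 moves in all.
Check: all required cells visited; 4 ≤ 4 moves.

D -> C -> B -> A -> F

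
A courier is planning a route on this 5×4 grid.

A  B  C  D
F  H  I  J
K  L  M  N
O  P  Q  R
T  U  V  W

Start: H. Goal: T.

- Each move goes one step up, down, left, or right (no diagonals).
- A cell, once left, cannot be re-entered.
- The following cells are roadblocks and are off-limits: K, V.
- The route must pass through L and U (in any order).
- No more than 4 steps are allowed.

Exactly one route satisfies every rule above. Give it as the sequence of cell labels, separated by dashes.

The 4-move cap with required stops at L, U leaves no slack for detours.
Route from H: down 3 to U, left 1 to T — 4 moves in all.
Check: all required cells visited; 4 ≤ 4 moves.

H - L - P - U - T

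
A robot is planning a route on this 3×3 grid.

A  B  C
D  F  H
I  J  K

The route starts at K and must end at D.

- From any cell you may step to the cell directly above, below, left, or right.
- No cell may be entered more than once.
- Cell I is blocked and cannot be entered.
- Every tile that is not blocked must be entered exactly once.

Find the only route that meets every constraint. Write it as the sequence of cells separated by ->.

K -> J -> F -> H -> C -> B -> A -> D

Need to visit all 8 open cells exactly once, starting at K and ending at D.
Cell J has only two open neighbours (F and K), so the path must pass straight through it: one of those is the cell it's entered from and the other is where it exits.
Route from K: left 1 to J, up 1 to F, right 1 to H, up 1 to C, left 2 to A, down 1 to D — 7 moves in all.
Check: all 8 open cells covered.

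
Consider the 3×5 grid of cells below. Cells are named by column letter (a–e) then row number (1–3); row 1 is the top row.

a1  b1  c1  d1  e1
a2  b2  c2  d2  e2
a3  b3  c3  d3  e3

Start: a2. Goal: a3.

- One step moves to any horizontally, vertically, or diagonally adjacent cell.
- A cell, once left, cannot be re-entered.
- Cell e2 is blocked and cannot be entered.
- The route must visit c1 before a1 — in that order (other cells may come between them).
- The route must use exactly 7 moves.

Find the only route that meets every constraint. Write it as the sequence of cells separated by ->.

a2 -> b3 -> c2 -> c1 -> b1 -> a1 -> b2 -> a3

The waypoints must appear in the order c1, a1, with no cell reused.
Route from a2: down-right to b3, up-right to c2, up to c1, 2× left (reaching a1), down-right to b2, down-left to a3 — 7 moves in all.
Check: order respected (c1 at step 3, a1 at step 5); 7 moves as required.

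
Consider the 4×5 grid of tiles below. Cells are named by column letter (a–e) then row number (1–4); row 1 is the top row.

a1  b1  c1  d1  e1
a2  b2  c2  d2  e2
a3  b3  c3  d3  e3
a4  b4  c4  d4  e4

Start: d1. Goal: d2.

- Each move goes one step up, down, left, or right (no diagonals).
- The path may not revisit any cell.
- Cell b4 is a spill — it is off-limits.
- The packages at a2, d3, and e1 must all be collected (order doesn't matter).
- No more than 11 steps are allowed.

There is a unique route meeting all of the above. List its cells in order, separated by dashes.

d1 - e1 - e2 - e3 - d3 - c3 - b3 - a3 - a2 - b2 - c2 - d2

Any route must reach a2, d3, and e1 and still end at d2 within 11 moves, so the order of the required stops is forced.
Route from d1: right to e1, 2× down (reaching e3), 4× left (reaching a3), up to a2, 3× right (reaching d2) — 11 moves in all.
Check: all required cells visited; 11 ≤ 11 moves.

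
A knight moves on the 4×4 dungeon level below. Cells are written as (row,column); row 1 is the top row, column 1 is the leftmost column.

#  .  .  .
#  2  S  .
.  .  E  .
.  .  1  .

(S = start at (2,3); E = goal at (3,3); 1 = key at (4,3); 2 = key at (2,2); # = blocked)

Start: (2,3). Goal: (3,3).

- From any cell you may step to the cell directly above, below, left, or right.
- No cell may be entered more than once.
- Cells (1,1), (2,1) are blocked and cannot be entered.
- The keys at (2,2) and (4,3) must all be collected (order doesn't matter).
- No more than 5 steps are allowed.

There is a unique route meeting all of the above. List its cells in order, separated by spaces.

(2,3) (2,2) (3,2) (4,2) (4,3) (3,3)

Any route must reach (2,2) and (4,3) and still end at (3,3) within 5 moves, so the order of the required stops is forced.
Route from (2,3): left to (2,2), 2× down (reaching (4,2)), right to (4,3), up to (3,3) — 5 moves in all.
Check: all required cells visited; 5 ≤ 5 moves.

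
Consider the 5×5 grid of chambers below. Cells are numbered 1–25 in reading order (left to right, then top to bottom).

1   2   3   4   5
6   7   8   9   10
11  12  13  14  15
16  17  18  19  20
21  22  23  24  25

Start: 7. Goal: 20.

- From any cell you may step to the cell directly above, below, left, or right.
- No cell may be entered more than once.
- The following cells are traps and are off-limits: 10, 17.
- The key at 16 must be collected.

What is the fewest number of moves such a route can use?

Any route passes through 16 somewhere between 7 and 20. Summing Manhattan distances along the two legs (7 → 16 → 20) gives a lower bound of 3 + 4 = 7 moves.
That bound ignores the blocked cells. Measuring each leg by the fewest moves that actually steer around them (7→16: 3; 16→20: 6) raises the lower bound to 9.
A route of 9 moves exists: 7 → 12 → 11 → 16 → 21 → 22 → 23 → 18 → 19 → 20.
Since 9 matches that lower bound, it is optimal.

9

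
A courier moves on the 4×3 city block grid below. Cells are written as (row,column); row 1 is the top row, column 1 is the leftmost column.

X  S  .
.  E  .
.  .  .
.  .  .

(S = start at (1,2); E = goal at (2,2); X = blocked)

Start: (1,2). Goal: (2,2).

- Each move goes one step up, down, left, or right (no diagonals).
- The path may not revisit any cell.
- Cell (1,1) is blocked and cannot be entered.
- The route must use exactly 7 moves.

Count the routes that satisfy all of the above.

2

Need simple routes of exactly 7 moves from (1,2) to (2,2) (Manhattan distance 1, so 3 moves are spent on a detour and 3 undoing it).
Enumerating: (1,2) (1,3) (2,3) (3,3) (4,3) (4,2) (3,2) (2,2) | (1,2) (1,3) (2,3) (3,3) (3,2) (3,1) (2,1) (2,2).
That gives 2 routes.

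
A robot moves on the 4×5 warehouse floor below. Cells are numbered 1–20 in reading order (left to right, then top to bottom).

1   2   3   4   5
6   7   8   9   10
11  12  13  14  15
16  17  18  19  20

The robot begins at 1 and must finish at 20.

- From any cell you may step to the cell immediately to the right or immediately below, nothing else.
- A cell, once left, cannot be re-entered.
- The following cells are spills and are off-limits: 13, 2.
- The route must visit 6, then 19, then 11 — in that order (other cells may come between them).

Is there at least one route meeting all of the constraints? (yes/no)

no

11 lies above 19, so going from 19 to 11 would need an upward move — but moves only go right/down, so 19 cannot be visited before 11.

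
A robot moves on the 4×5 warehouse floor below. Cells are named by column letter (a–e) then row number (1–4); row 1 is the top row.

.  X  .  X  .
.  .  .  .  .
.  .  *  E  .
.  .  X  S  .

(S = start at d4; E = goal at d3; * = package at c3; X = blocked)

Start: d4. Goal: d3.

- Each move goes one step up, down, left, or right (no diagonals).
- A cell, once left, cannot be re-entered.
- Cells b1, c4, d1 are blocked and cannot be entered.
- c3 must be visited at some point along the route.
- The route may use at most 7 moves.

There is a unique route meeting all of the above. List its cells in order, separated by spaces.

Any route must reach c3 and still end at d3 within 7 moves, so the order of the required stops is forced.
Route from d4: right to e4, 2× up (reaching e2), 2× left (reaching c2), down to c3, right to d3 — 7 moves in all.
Check: all required cells visited; 7 ≤ 7 moves.

d4 e4 e3 e2 d2 c2 c3 d3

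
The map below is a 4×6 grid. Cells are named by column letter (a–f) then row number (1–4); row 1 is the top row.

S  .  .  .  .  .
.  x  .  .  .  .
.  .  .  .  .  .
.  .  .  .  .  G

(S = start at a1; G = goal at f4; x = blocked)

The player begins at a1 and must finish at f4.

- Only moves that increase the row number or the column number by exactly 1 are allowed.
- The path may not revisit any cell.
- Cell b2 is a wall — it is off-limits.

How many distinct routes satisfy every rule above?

26

A right/down-only route from a1 to f4 makes exactly 3 down-moves and 5 right-moves in some order.
With no other constraints that would be C(8,3) = 56 routes.
Subtract routes through each blocked cell (inclusion–exclusion for overlaps): − through b2: 30 → 26.
That gives 26 routes.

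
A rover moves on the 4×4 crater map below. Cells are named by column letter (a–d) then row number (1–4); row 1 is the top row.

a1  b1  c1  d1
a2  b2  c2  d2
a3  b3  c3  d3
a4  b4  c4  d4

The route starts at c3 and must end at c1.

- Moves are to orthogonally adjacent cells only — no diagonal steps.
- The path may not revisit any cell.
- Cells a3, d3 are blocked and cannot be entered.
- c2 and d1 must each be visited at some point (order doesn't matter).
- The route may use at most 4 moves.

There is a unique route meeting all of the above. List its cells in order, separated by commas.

c3, c2, d2, d1, c1

Any route must reach c2 and d1 and still end at c1 within 4 moves, so the order of the required stops is forced.
Route from c3: up 1 to c2, right 1 to d2, up 1 to d1, left 1 to c1 — 4 moves in all.
Check: all required cells visited; 4 ≤ 4 moves.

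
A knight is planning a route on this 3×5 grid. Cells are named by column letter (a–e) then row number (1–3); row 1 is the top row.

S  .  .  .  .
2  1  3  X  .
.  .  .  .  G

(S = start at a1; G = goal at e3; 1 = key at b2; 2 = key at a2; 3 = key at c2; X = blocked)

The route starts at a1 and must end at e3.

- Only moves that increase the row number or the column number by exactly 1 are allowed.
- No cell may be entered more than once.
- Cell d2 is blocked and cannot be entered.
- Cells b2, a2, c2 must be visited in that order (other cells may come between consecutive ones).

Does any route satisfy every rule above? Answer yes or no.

no

a2 lies to the left of b2, so going from b2 to a2 would need a leftward move — but moves only go right/down, so b2 cannot be visited before a2.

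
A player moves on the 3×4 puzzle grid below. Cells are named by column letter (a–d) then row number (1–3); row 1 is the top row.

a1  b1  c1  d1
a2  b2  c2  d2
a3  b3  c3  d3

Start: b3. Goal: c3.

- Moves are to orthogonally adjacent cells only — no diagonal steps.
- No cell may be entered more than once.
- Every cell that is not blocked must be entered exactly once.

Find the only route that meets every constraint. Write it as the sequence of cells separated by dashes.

Need to visit all 12 open cells exactly once, starting at b3 and ending at c3.
Cell a3 has only two open neighbours (a2 and b3), so the path must pass straight through it: one of those is the cell it's entered from and the other is where it exits.
Route from b3: left to a3, 2× up (reaching a1), right to b1, down to b2, right to c2, up to c1, right to d1, 2× down (reaching d3), left to c3 — 11 moves in all.
Check: all 12 open cells covered.

b3 - a3 - a2 - a1 - b1 - b2 - c2 - c1 - d1 - d2 - d3 - c3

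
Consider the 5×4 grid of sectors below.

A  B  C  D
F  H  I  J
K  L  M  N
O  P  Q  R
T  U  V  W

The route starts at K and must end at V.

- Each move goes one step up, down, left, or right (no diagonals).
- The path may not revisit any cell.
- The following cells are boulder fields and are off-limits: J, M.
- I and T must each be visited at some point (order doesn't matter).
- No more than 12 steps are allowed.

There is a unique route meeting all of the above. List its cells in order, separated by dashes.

K - F - A - B - C - I - H - L - P - O - T - U - V

The 12-move cap with required stops at I, T leaves no slack for detours.
Route from K: up 2 to A, right 2 to C, down 1 to I, left 1 to H, down 2 to P, left 1 to O, down 1 to T, right 2 to V — 12 moves in all.
Check: all required cells visited; 12 ≤ 12 moves.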